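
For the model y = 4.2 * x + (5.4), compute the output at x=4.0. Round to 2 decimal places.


y = 4.2 * 4.0 + (5.4)
= 16.8 + (5.4)
= 22.20

22.20


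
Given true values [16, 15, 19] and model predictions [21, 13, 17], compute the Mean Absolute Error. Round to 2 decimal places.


Absolute errors: [5, 2, 2]
Sum of absolute errors = 9
MAE = 9 / 3 = 3.00

3.00


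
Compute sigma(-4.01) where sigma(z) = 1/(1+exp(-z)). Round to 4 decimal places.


sigmoid(z) = 1 / (1 + exp(-z))
exp(-(-4.01)) = exp(4.01) = 55.1469
1 + 55.1469 = 56.1469
1 / 56.1469 = 0.0178

0.0178


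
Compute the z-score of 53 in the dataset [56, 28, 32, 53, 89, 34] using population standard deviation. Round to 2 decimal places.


Mean = (56 + 28 + 32 + 53 + 89 + 34) / 6 = 48.6667
Variance = sum((x_i - mean)^2) / n = 436.5556
Std = sqrt(436.5556) = 20.8939
Z = (x - mean) / std
= (53 - 48.6667) / 20.8939
= 4.3333 / 20.8939
= 0.21

0.21


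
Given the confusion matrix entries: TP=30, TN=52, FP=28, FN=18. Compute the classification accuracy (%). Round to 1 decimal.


Accuracy = (TP + TN) / (TP + TN + FP + FN) * 100
= (30 + 52) / (30 + 52 + 28 + 18)
= 82 / 128
= 0.6406
= 64.1%

64.1


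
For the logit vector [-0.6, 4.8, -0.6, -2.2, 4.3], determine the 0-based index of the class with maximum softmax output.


Softmax is a monotonic transformation, so it preserves the argmax.
We need to find the index of the maximum logit.
Index 0: -0.6
Index 1: 4.8
Index 2: -0.6
Index 3: -2.2
Index 4: 4.3
Maximum logit = 4.8 at index 1

1


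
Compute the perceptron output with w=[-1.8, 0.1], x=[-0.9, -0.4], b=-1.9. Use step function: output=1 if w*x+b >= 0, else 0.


z = w . x + b
= -1.8*-0.9 + 0.1*-0.4 + -1.9
= 1.62 + -0.04 + -1.9
= 1.58 + -1.9
= -0.32
Since z = -0.32 < 0, output = 0

0


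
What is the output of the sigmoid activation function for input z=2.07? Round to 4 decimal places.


sigmoid(z) = 1 / (1 + exp(-z))
exp(-(2.07)) = exp(-2.07) = 0.1262
1 + 0.1262 = 1.1262
1 / 1.1262 = 0.8880

0.8880


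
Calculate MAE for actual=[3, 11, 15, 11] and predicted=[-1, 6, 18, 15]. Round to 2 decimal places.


Absolute errors: [4, 5, 3, 4]
Sum of absolute errors = 16
MAE = 16 / 4 = 4.00

4.00


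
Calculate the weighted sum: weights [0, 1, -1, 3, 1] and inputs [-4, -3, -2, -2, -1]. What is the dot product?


Element-wise products:
0 * -4 = 0
1 * -3 = -3
-1 * -2 = 2
3 * -2 = -6
1 * -1 = -1
Sum = 0 + -3 + 2 + -6 + -1
= -8

-8


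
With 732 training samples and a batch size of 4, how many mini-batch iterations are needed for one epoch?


Iterations per epoch = dataset_size / batch_size
= 732 / 4
= 183

183


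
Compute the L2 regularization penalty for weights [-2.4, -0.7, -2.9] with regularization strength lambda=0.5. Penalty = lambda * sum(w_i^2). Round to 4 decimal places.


Squaring each weight:
(-2.4)^2 = 5.76
(-0.7)^2 = 0.49
(-2.9)^2 = 8.41
Sum of squares = 14.66
Penalty = 0.5 * 14.66 = 7.3300

7.3300


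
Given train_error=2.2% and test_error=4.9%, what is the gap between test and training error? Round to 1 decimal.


Generalization gap = test_error - train_error
= 4.9 - 2.2
= 2.7%
A moderate gap.

2.7


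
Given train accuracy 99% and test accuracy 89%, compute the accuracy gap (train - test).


Gap = train_accuracy - test_accuracy
= 99 - 89
= 10%
This moderate gap may indicate mild overfitting.

10


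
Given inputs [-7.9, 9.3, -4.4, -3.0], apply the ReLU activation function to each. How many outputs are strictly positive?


ReLU(x) = max(0, x) for each element:
ReLU(-7.9) = 0
ReLU(9.3) = 9.3
ReLU(-4.4) = 0
ReLU(-3.0) = 0
Active neurons (>0): 1

1


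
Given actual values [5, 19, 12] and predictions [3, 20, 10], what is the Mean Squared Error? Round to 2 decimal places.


Differences: [2, -1, 2]
Squared errors: [4, 1, 4]
Sum of squared errors = 9
MSE = 9 / 3 = 3.00

3.00


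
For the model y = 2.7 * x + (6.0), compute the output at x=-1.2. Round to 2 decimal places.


y = 2.7 * -1.2 + (6.0)
= -3.24 + (6.0)
= 2.76

2.76


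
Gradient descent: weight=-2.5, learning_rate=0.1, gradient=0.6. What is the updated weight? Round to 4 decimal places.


w_new = w_old - lr * gradient
= -2.5 - 0.1 * 0.6
= -2.5 - (0.06)
= -2.5600

-2.5600


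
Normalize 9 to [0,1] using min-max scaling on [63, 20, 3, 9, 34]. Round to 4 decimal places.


Min = 3, Max = 63
Range = 63 - 3 = 60
Scaled = (x - min) / (max - min)
= (9 - 3) / 60
= 6 / 60
= 0.1000

0.1000


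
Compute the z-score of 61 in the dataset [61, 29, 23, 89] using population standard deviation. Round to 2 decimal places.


Mean = (61 + 29 + 23 + 89) / 4 = 50.5
Variance = sum((x_i - mean)^2) / n = 702.75
Std = sqrt(702.75) = 26.5094
Z = (x - mean) / std
= (61 - 50.5) / 26.5094
= 10.5 / 26.5094
= 0.40

0.40


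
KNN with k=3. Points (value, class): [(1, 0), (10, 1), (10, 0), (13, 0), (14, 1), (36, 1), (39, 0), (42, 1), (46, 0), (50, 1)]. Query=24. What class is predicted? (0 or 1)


Distances from query 24:
Point 14 (class 1): distance = 10
Point 13 (class 0): distance = 11
Point 36 (class 1): distance = 12
K=3 nearest neighbors: classes = [1, 0, 1]
Votes for class 1: 2 / 3
Majority vote => class 1

1


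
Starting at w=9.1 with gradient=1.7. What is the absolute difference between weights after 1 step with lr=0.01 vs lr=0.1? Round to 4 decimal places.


With lr=0.01: w_new = 9.1 - 0.01 * 1.7 = 9.083
With lr=0.1: w_new = 9.1 - 0.1 * 1.7 = 8.93
Absolute difference = |9.083 - 8.93|
= 0.1530

0.1530


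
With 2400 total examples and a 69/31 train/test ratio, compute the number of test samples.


Train samples = 2400 * 69% = 1656
Test samples = 2400 - 1656
= 744

744


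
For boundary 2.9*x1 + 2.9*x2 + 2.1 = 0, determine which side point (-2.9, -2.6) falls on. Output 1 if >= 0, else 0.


Compute 2.9 * -2.9 + 2.9 * -2.6 + 2.1
= -8.41 + -7.54 + 2.1
= -13.85
Since -13.85 < 0, the point is on the negative side.

0


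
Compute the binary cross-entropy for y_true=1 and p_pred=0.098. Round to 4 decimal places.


For y=1: Loss = -log(p)
= -log(0.098)
= -(-2.3228)
= 2.3228

2.3228


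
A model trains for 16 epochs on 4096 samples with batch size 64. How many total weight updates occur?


Iterations per epoch = 4096 / 64 = 64
Total updates = iterations_per_epoch * epochs
= 64 * 16
= 1024

1024


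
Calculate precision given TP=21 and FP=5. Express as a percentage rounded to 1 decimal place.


Precision = TP / (TP + FP) * 100
= 21 / (21 + 5)
= 21 / 26
= 0.8077
= 80.8%

80.8


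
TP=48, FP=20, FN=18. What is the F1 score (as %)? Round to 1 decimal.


Precision = TP / (TP + FP) = 48 / 68 = 0.7059
Recall = TP / (TP + FN) = 48 / 66 = 0.7273
F1 = 2 * P * R / (P + R)
= 2 * 0.7059 * 0.7273 / (0.7059 + 0.7273)
= 1.0267 / 1.4332
= 0.7164
As percentage: 71.6%

71.6


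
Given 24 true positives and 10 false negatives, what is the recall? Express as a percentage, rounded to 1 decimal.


Recall = TP / (TP + FN) * 100
= 24 / (24 + 10)
= 24 / 34
= 0.7059
= 70.6%

70.6


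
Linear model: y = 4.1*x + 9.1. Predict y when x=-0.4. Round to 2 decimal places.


y = 4.1 * -0.4 + (9.1)
= -1.64 + (9.1)
= 7.46

7.46


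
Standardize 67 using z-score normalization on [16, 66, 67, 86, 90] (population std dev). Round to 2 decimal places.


Mean = (16 + 66 + 67 + 86 + 90) / 5 = 65.0
Variance = sum((x_i - mean)^2) / n = 694.4
Std = sqrt(694.4) = 26.3515
Z = (x - mean) / std
= (67 - 65.0) / 26.3515
= 2.0 / 26.3515
= 0.08

0.08


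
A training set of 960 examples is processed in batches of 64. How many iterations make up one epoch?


Iterations per epoch = dataset_size / batch_size
= 960 / 64
= 15

15


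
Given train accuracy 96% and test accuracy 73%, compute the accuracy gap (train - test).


Gap = train_accuracy - test_accuracy
= 96 - 73
= 23%
This large gap strongly indicates overfitting.

23


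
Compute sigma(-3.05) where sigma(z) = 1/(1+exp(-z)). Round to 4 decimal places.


sigmoid(z) = 1 / (1 + exp(-z))
exp(-(-3.05)) = exp(3.05) = 21.1153
1 + 21.1153 = 22.1153
1 / 22.1153 = 0.0452

0.0452


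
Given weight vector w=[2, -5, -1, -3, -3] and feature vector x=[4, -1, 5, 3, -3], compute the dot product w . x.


Element-wise products:
2 * 4 = 8
-5 * -1 = 5
-1 * 5 = -5
-3 * 3 = -9
-3 * -3 = 9
Sum = 8 + 5 + -5 + -9 + 9
= 8

8


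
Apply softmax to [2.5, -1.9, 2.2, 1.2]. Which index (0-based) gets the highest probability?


Softmax is a monotonic transformation, so it preserves the argmax.
We need to find the index of the maximum logit.
Index 0: 2.5
Index 1: -1.9
Index 2: 2.2
Index 3: 1.2
Maximum logit = 2.5 at index 0

0


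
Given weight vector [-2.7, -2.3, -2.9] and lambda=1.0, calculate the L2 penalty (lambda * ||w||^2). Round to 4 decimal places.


Squaring each weight:
(-2.7)^2 = 7.29
(-2.3)^2 = 5.29
(-2.9)^2 = 8.41
Sum of squares = 20.99
Penalty = 1.0 * 20.99 = 20.9900

20.9900


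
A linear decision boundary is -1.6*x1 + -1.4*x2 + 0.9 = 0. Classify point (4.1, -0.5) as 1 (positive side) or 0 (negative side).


Compute -1.6 * 4.1 + -1.4 * -0.5 + 0.9
= -6.56 + 0.7 + 0.9
= -4.96
Since -4.96 < 0, the point is on the negative side.

0


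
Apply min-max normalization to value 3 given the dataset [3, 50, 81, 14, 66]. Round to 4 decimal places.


Min = 3, Max = 81
Range = 81 - 3 = 78
Scaled = (x - min) / (max - min)
= (3 - 3) / 78
= 0 / 78
= 0.0000

0.0000


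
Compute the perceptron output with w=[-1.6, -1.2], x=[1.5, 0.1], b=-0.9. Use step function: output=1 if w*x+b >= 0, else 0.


z = w . x + b
= -1.6*1.5 + -1.2*0.1 + -0.9
= -2.4 + -0.12 + -0.9
= -2.52 + -0.9
= -3.42
Since z = -3.42 < 0, output = 0

0


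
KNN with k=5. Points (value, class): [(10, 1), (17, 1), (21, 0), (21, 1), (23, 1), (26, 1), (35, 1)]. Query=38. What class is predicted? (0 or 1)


Distances from query 38:
Point 35 (class 1): distance = 3
Point 26 (class 1): distance = 12
Point 23 (class 1): distance = 15
Point 21 (class 0): distance = 17
Point 21 (class 1): distance = 17
K=5 nearest neighbors: classes = [1, 1, 1, 0, 1]
Votes for class 1: 4 / 5
Majority vote => class 1

1


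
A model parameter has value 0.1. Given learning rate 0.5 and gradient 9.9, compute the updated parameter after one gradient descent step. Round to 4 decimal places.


w_new = w_old - lr * gradient
= 0.1 - 0.5 * 9.9
= 0.1 - (4.95)
= -4.8500

-4.8500


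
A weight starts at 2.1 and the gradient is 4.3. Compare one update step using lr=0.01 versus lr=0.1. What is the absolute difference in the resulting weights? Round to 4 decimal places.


With lr=0.01: w_new = 2.1 - 0.01 * 4.3 = 2.057
With lr=0.1: w_new = 2.1 - 0.1 * 4.3 = 1.67
Absolute difference = |2.057 - 1.67|
= 0.3870

0.3870


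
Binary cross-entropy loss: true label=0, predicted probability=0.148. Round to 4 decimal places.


For y=0: Loss = -log(1-p)
= -log(1 - 0.148)
= -log(0.852)
= -(-0.1602)
= 0.1602

0.1602


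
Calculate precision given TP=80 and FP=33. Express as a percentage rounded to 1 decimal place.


Precision = TP / (TP + FP) * 100
= 80 / (80 + 33)
= 80 / 113
= 0.708
= 70.8%

70.8


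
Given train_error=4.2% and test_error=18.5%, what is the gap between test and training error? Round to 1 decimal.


Generalization gap = test_error - train_error
= 18.5 - 4.2
= 14.3%
A large gap suggests overfitting.

14.3


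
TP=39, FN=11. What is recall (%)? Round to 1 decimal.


Recall = TP / (TP + FN) * 100
= 39 / (39 + 11)
= 39 / 50
= 0.78
= 78.0%

78.0


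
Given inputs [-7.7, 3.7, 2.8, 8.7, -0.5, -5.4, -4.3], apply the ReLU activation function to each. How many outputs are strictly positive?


ReLU(x) = max(0, x) for each element:
ReLU(-7.7) = 0
ReLU(3.7) = 3.7
ReLU(2.8) = 2.8
ReLU(8.7) = 8.7
ReLU(-0.5) = 0
ReLU(-5.4) = 0
ReLU(-4.3) = 0
Active neurons (>0): 3

3


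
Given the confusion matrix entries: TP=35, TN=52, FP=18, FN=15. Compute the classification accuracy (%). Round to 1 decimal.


Accuracy = (TP + TN) / (TP + TN + FP + FN) * 100
= (35 + 52) / (35 + 52 + 18 + 15)
= 87 / 120
= 0.725
= 72.5%

72.5


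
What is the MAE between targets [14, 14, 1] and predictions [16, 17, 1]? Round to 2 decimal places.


Absolute errors: [2, 3, 0]
Sum of absolute errors = 5
MAE = 5 / 3 = 1.67

1.67


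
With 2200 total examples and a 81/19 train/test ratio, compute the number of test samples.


Train samples = 2200 * 81% = 1782
Test samples = 2200 - 1782
= 418

418


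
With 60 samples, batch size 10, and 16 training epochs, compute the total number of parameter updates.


Iterations per epoch = 60 / 10 = 6
Total updates = iterations_per_epoch * epochs
= 6 * 16
= 96

96


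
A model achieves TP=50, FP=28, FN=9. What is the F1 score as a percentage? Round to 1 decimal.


Precision = TP / (TP + FP) = 50 / 78 = 0.641
Recall = TP / (TP + FN) = 50 / 59 = 0.8475
F1 = 2 * P * R / (P + R)
= 2 * 0.641 * 0.8475 / (0.641 + 0.8475)
= 1.0865 / 1.4885
= 0.7299
As percentage: 73.0%

73.0


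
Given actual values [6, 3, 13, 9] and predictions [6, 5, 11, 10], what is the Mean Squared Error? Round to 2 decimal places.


Differences: [0, -2, 2, -1]
Squared errors: [0, 4, 4, 1]
Sum of squared errors = 9
MSE = 9 / 4 = 2.25

2.25


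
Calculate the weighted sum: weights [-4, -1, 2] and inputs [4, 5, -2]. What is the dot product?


Element-wise products:
-4 * 4 = -16
-1 * 5 = -5
2 * -2 = -4
Sum = -16 + -5 + -4
= -25

-25


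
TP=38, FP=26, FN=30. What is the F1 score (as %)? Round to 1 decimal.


Precision = TP / (TP + FP) = 38 / 64 = 0.5938
Recall = TP / (TP + FN) = 38 / 68 = 0.5588
F1 = 2 * P * R / (P + R)
= 2 * 0.5938 * 0.5588 / (0.5938 + 0.5588)
= 0.6636 / 1.1526
= 0.5758
As percentage: 57.6%

57.6


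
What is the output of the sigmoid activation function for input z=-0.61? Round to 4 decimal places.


sigmoid(z) = 1 / (1 + exp(-z))
exp(-(-0.61)) = exp(0.61) = 1.8404
1 + 1.8404 = 2.8404
1 / 2.8404 = 0.3521

0.3521


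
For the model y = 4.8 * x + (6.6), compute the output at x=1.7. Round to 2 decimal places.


y = 4.8 * 1.7 + (6.6)
= 8.16 + (6.6)
= 14.76

14.76


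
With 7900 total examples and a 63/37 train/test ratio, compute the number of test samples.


Train samples = 7900 * 63% = 4977
Test samples = 7900 - 4977
= 2923

2923


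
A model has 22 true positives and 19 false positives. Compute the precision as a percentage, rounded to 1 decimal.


Precision = TP / (TP + FP) * 100
= 22 / (22 + 19)
= 22 / 41
= 0.5366
= 53.7%

53.7


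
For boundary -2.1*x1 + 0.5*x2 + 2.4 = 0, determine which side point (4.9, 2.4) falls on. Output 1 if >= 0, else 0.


Compute -2.1 * 4.9 + 0.5 * 2.4 + 2.4
= -10.29 + 1.2 + 2.4
= -6.69
Since -6.69 < 0, the point is on the negative side.

0


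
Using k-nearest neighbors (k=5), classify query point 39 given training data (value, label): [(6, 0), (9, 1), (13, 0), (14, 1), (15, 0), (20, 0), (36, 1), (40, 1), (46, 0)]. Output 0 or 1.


Distances from query 39:
Point 40 (class 1): distance = 1
Point 36 (class 1): distance = 3
Point 46 (class 0): distance = 7
Point 20 (class 0): distance = 19
Point 15 (class 0): distance = 24
K=5 nearest neighbors: classes = [1, 1, 0, 0, 0]
Votes for class 1: 2 / 5
Majority vote => class 0

0


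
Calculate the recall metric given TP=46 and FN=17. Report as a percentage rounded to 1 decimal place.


Recall = TP / (TP + FN) * 100
= 46 / (46 + 17)
= 46 / 63
= 0.7302
= 73.0%

73.0


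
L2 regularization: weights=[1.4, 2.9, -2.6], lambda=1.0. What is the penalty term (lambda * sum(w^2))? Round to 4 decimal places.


Squaring each weight:
1.4^2 = 1.96
2.9^2 = 8.41
(-2.6)^2 = 6.76
Sum of squares = 17.13
Penalty = 1.0 * 17.13 = 17.1300

17.1300


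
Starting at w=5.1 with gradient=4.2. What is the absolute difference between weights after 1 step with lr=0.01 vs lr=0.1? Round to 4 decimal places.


With lr=0.01: w_new = 5.1 - 0.01 * 4.2 = 5.058
With lr=0.1: w_new = 5.1 - 0.1 * 4.2 = 4.68
Absolute difference = |5.058 - 4.68|
= 0.3780

0.3780


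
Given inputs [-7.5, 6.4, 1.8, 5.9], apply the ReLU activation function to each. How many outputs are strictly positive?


ReLU(x) = max(0, x) for each element:
ReLU(-7.5) = 0
ReLU(6.4) = 6.4
ReLU(1.8) = 1.8
ReLU(5.9) = 5.9
Active neurons (>0): 3

3


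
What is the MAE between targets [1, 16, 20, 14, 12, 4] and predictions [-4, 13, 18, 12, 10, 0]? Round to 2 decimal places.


Absolute errors: [5, 3, 2, 2, 2, 4]
Sum of absolute errors = 18
MAE = 18 / 6 = 3.00

3.00


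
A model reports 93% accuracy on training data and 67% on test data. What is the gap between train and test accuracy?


Gap = train_accuracy - test_accuracy
= 93 - 67
= 26%
This large gap strongly indicates overfitting.

26


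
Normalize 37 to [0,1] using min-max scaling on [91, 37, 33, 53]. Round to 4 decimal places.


Min = 33, Max = 91
Range = 91 - 33 = 58
Scaled = (x - min) / (max - min)
= (37 - 33) / 58
= 4 / 58
= 0.0690

0.0690


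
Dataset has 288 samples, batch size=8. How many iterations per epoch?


Iterations per epoch = dataset_size / batch_size
= 288 / 8
= 36

36


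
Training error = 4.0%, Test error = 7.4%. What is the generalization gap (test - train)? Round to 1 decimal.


Generalization gap = test_error - train_error
= 7.4 - 4.0
= 3.4%
A moderate gap.

3.4


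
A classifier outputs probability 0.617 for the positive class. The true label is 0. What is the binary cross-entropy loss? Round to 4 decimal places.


For y=0: Loss = -log(1-p)
= -log(1 - 0.617)
= -log(0.383)
= -(-0.9597)
= 0.9597

0.9597


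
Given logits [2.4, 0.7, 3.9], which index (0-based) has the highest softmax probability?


Softmax is a monotonic transformation, so it preserves the argmax.
We need to find the index of the maximum logit.
Index 0: 2.4
Index 1: 0.7
Index 2: 3.9
Maximum logit = 3.9 at index 2

2


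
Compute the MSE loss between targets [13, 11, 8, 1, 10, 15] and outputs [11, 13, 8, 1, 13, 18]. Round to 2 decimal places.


Differences: [2, -2, 0, 0, -3, -3]
Squared errors: [4, 4, 0, 0, 9, 9]
Sum of squared errors = 26
MSE = 26 / 6 = 4.33

4.33


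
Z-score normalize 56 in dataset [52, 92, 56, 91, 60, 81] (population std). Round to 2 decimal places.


Mean = (52 + 92 + 56 + 91 + 60 + 81) / 6 = 72.0
Variance = sum((x_i - mean)^2) / n = 273.6667
Std = sqrt(273.6667) = 16.5429
Z = (x - mean) / std
= (56 - 72.0) / 16.5429
= -16.0 / 16.5429
= -0.97

-0.97


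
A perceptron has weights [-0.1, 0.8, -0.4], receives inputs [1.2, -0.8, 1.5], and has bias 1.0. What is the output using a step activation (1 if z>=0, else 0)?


z = w . x + b
= -0.1*1.2 + 0.8*-0.8 + -0.4*1.5 + 1.0
= -0.12 + -0.64 + -0.6 + 1.0
= -1.36 + 1.0
= -0.36
Since z = -0.36 < 0, output = 0

0


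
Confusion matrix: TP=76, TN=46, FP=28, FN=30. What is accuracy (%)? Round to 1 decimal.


Accuracy = (TP + TN) / (TP + TN + FP + FN) * 100
= (76 + 46) / (76 + 46 + 28 + 30)
= 122 / 180
= 0.6778
= 67.8%

67.8


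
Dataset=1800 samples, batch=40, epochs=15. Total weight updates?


Iterations per epoch = 1800 / 40 = 45
Total updates = iterations_per_epoch * epochs
= 45 * 15
= 675

675


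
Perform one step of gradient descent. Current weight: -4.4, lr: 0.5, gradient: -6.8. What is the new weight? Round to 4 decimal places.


w_new = w_old - lr * gradient
= -4.4 - 0.5 * -6.8
= -4.4 - (-3.4)
= -1.0000

-1.0000


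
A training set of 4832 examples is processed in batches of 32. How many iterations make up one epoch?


Iterations per epoch = dataset_size / batch_size
= 4832 / 32
= 151

151


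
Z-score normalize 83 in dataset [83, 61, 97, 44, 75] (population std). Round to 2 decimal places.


Mean = (83 + 61 + 97 + 44 + 75) / 5 = 72.0
Variance = sum((x_i - mean)^2) / n = 332.0
Std = sqrt(332.0) = 18.2209
Z = (x - mean) / std
= (83 - 72.0) / 18.2209
= 11.0 / 18.2209
= 0.60

0.60


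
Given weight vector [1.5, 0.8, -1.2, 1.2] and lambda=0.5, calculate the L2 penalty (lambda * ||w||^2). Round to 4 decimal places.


Squaring each weight:
1.5^2 = 2.25
0.8^2 = 0.64
(-1.2)^2 = 1.44
1.2^2 = 1.44
Sum of squares = 5.77
Penalty = 0.5 * 5.77 = 2.8850

2.8850


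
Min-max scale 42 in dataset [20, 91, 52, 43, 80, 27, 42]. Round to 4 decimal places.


Min = 20, Max = 91
Range = 91 - 20 = 71
Scaled = (x - min) / (max - min)
= (42 - 20) / 71
= 22 / 71
= 0.3099

0.3099


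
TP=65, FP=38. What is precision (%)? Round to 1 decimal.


Precision = TP / (TP + FP) * 100
= 65 / (65 + 38)
= 65 / 103
= 0.6311
= 63.1%

63.1


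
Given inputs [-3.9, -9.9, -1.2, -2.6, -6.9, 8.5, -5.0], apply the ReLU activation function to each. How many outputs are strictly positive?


ReLU(x) = max(0, x) for each element:
ReLU(-3.9) = 0
ReLU(-9.9) = 0
ReLU(-1.2) = 0
ReLU(-2.6) = 0
ReLU(-6.9) = 0
ReLU(8.5) = 8.5
ReLU(-5.0) = 0
Active neurons (>0): 1

1


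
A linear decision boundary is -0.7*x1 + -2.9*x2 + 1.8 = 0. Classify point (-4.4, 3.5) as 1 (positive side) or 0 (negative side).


Compute -0.7 * -4.4 + -2.9 * 3.5 + 1.8
= 3.08 + -10.15 + 1.8
= -5.27
Since -5.27 < 0, the point is on the negative side.

0


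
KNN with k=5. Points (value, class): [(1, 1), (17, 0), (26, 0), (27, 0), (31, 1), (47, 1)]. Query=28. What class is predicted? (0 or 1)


Distances from query 28:
Point 27 (class 0): distance = 1
Point 26 (class 0): distance = 2
Point 31 (class 1): distance = 3
Point 17 (class 0): distance = 11
Point 47 (class 1): distance = 19
K=5 nearest neighbors: classes = [0, 0, 1, 0, 1]
Votes for class 1: 2 / 5
Majority vote => class 0

0


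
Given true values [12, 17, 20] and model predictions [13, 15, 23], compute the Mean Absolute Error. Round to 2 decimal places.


Absolute errors: [1, 2, 3]
Sum of absolute errors = 6
MAE = 6 / 3 = 2.00

2.00


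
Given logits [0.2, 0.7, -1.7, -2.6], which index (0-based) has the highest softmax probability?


Softmax is a monotonic transformation, so it preserves the argmax.
We need to find the index of the maximum logit.
Index 0: 0.2
Index 1: 0.7
Index 2: -1.7
Index 3: -2.6
Maximum logit = 0.7 at index 1

1


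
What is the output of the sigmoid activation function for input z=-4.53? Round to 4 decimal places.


sigmoid(z) = 1 / (1 + exp(-z))
exp(-(-4.53)) = exp(4.53) = 92.7586
1 + 92.7586 = 93.7586
1 / 93.7586 = 0.0107

0.0107


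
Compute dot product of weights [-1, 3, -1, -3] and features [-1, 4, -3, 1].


Element-wise products:
-1 * -1 = 1
3 * 4 = 12
-1 * -3 = 3
-3 * 1 = -3
Sum = 1 + 12 + 3 + -3
= 13

13


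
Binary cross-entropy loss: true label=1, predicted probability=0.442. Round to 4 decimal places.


For y=1: Loss = -log(p)
= -log(0.442)
= -(-0.8164)
= 0.8164

0.8164


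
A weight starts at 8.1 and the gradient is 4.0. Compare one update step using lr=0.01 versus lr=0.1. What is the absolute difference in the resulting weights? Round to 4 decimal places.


With lr=0.01: w_new = 8.1 - 0.01 * 4.0 = 8.06
With lr=0.1: w_new = 8.1 - 0.1 * 4.0 = 7.7
Absolute difference = |8.06 - 7.7|
= 0.3600

0.3600


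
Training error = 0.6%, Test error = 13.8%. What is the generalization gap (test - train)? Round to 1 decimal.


Generalization gap = test_error - train_error
= 13.8 - 0.6
= 13.2%
A large gap suggests overfitting.

13.2


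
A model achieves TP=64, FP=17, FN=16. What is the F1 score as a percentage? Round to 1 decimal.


Precision = TP / (TP + FP) = 64 / 81 = 0.7901
Recall = TP / (TP + FN) = 64 / 80 = 0.8
F1 = 2 * P * R / (P + R)
= 2 * 0.7901 * 0.8 / (0.7901 + 0.8)
= 1.2642 / 1.5901
= 0.795
As percentage: 79.5%

79.5


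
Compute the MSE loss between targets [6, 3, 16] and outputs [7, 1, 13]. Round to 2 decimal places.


Differences: [-1, 2, 3]
Squared errors: [1, 4, 9]
Sum of squared errors = 14
MSE = 14 / 3 = 4.67

4.67


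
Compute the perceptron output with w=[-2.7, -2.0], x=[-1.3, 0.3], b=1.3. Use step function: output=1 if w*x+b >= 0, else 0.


z = w . x + b
= -2.7*-1.3 + -2.0*0.3 + 1.3
= 3.51 + -0.6 + 1.3
= 2.91 + 1.3
= 4.21
Since z = 4.21 >= 0, output = 1

1


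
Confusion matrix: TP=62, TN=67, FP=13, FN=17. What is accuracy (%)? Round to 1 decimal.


Accuracy = (TP + TN) / (TP + TN + FP + FN) * 100
= (62 + 67) / (62 + 67 + 13 + 17)
= 129 / 159
= 0.8113
= 81.1%

81.1


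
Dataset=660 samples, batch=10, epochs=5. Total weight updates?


Iterations per epoch = 660 / 10 = 66
Total updates = iterations_per_epoch * epochs
= 66 * 5
= 330

330


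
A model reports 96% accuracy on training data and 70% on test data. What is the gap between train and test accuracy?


Gap = train_accuracy - test_accuracy
= 96 - 70
= 26%
This large gap strongly indicates overfitting.

26


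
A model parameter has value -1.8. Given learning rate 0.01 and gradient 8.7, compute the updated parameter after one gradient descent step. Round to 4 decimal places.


w_new = w_old - lr * gradient
= -1.8 - 0.01 * 8.7
= -1.8 - (0.087)
= -1.8870

-1.8870


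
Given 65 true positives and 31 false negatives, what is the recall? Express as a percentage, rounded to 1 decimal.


Recall = TP / (TP + FN) * 100
= 65 / (65 + 31)
= 65 / 96
= 0.6771
= 67.7%

67.7


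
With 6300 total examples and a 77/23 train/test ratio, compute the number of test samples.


Train samples = 6300 * 77% = 4851
Test samples = 6300 - 4851
= 1449

1449


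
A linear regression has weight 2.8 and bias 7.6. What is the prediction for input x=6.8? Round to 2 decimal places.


y = 2.8 * 6.8 + (7.6)
= 19.04 + (7.6)
= 26.64

26.64


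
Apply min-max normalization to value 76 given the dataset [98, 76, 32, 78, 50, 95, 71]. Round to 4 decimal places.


Min = 32, Max = 98
Range = 98 - 32 = 66
Scaled = (x - min) / (max - min)
= (76 - 32) / 66
= 44 / 66
= 0.6667

0.6667


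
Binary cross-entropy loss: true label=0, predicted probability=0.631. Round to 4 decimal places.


For y=0: Loss = -log(1-p)
= -log(1 - 0.631)
= -log(0.369)
= -(-0.997)
= 0.9970

0.9970


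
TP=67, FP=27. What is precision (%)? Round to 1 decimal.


Precision = TP / (TP + FP) * 100
= 67 / (67 + 27)
= 67 / 94
= 0.7128
= 71.3%

71.3


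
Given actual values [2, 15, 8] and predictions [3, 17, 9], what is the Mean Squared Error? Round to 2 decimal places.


Differences: [-1, -2, -1]
Squared errors: [1, 4, 1]
Sum of squared errors = 6
MSE = 6 / 3 = 2.00

2.00


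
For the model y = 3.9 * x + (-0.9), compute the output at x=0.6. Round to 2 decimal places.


y = 3.9 * 0.6 + (-0.9)
= 2.34 + (-0.9)
= 1.44

1.44


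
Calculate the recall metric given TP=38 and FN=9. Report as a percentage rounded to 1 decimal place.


Recall = TP / (TP + FN) * 100
= 38 / (38 + 9)
= 38 / 47
= 0.8085
= 80.9%

80.9


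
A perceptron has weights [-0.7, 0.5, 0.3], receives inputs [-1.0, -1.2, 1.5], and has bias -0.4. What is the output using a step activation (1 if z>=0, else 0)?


z = w . x + b
= -0.7*-1.0 + 0.5*-1.2 + 0.3*1.5 + -0.4
= 0.7 + -0.6 + 0.45 + -0.4
= 0.55 + -0.4
= 0.15
Since z = 0.15 >= 0, output = 1

1


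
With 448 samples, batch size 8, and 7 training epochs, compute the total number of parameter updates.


Iterations per epoch = 448 / 8 = 56
Total updates = iterations_per_epoch * epochs
= 56 * 7
= 392

392


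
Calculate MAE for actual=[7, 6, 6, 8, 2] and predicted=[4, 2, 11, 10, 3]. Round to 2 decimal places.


Absolute errors: [3, 4, 5, 2, 1]
Sum of absolute errors = 15
MAE = 15 / 5 = 3.00

3.00


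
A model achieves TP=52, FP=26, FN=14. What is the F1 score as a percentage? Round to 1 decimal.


Precision = TP / (TP + FP) = 52 / 78 = 0.6667
Recall = TP / (TP + FN) = 52 / 66 = 0.7879
F1 = 2 * P * R / (P + R)
= 2 * 0.6667 * 0.7879 / (0.6667 + 0.7879)
= 1.0505 / 1.4545
= 0.7222
As percentage: 72.2%

72.2


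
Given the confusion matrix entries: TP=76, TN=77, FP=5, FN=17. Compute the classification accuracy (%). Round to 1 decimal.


Accuracy = (TP + TN) / (TP + TN + FP + FN) * 100
= (76 + 77) / (76 + 77 + 5 + 17)
= 153 / 175
= 0.8743
= 87.4%

87.4


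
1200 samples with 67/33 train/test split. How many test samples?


Train samples = 1200 * 67% = 804
Test samples = 1200 - 804
= 396

396


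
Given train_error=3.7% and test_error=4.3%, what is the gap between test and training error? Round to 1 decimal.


Generalization gap = test_error - train_error
= 4.3 - 3.7
= 0.6%
A small gap suggests good generalization.

0.6


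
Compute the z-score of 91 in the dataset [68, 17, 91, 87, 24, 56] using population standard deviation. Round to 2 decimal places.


Mean = (68 + 17 + 91 + 87 + 24 + 56) / 6 = 57.1667
Variance = sum((x_i - mean)^2) / n = 811.1389
Std = sqrt(811.1389) = 28.4805
Z = (x - mean) / std
= (91 - 57.1667) / 28.4805
= 33.8333 / 28.4805
= 1.19

1.19


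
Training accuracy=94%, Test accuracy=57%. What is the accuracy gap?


Gap = train_accuracy - test_accuracy
= 94 - 57
= 37%
This large gap strongly indicates overfitting.

37


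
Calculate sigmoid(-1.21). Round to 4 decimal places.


sigmoid(z) = 1 / (1 + exp(-z))
exp(-(-1.21)) = exp(1.21) = 3.3535
1 + 3.3535 = 4.3535
1 / 4.3535 = 0.2297

0.2297


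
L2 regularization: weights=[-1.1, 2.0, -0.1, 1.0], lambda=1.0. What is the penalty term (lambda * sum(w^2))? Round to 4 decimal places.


Squaring each weight:
(-1.1)^2 = 1.21
2.0^2 = 4.0
(-0.1)^2 = 0.01
1.0^2 = 1.0
Sum of squares = 6.22
Penalty = 1.0 * 6.22 = 6.2200

6.2200


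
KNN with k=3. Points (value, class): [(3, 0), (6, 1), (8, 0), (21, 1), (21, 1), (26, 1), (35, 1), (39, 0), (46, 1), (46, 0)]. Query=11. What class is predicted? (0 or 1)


Distances from query 11:
Point 8 (class 0): distance = 3
Point 6 (class 1): distance = 5
Point 3 (class 0): distance = 8
K=3 nearest neighbors: classes = [0, 1, 0]
Votes for class 1: 1 / 3
Majority vote => class 0

0


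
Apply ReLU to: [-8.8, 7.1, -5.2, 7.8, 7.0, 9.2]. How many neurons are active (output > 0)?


ReLU(x) = max(0, x) for each element:
ReLU(-8.8) = 0
ReLU(7.1) = 7.1
ReLU(-5.2) = 0
ReLU(7.8) = 7.8
ReLU(7.0) = 7.0
ReLU(9.2) = 9.2
Active neurons (>0): 4

4


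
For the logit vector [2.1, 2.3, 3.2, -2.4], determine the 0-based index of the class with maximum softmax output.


Softmax is a monotonic transformation, so it preserves the argmax.
We need to find the index of the maximum logit.
Index 0: 2.1
Index 1: 2.3
Index 2: 3.2
Index 3: -2.4
Maximum logit = 3.2 at index 2

2


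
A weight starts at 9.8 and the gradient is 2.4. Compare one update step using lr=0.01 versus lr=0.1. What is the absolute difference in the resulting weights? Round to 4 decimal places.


With lr=0.01: w_new = 9.8 - 0.01 * 2.4 = 9.776
With lr=0.1: w_new = 9.8 - 0.1 * 2.4 = 9.56
Absolute difference = |9.776 - 9.56|
= 0.2160

0.2160


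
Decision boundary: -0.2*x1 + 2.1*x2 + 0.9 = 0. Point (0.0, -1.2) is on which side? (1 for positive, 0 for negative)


Compute -0.2 * 0.0 + 2.1 * -1.2 + 0.9
= -0.0 + -2.52 + 0.9
= -1.62
Since -1.62 < 0, the point is on the negative side.

0


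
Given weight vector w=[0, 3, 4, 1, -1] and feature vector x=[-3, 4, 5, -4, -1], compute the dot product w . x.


Element-wise products:
0 * -3 = 0
3 * 4 = 12
4 * 5 = 20
1 * -4 = -4
-1 * -1 = 1
Sum = 0 + 12 + 20 + -4 + 1
= 29

29


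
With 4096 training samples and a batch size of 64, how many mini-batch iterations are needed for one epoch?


Iterations per epoch = dataset_size / batch_size
= 4096 / 64
= 64

64


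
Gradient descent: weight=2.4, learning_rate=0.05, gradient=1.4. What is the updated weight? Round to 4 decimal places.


w_new = w_old - lr * gradient
= 2.4 - 0.05 * 1.4
= 2.4 - (0.07)
= 2.3300

2.3300


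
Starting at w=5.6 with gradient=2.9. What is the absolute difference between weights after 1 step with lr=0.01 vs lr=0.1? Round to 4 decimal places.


With lr=0.01: w_new = 5.6 - 0.01 * 2.9 = 5.571
With lr=0.1: w_new = 5.6 - 0.1 * 2.9 = 5.31
Absolute difference = |5.571 - 5.31|
= 0.2610

0.2610


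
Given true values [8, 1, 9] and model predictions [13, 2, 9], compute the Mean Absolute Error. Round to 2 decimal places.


Absolute errors: [5, 1, 0]
Sum of absolute errors = 6
MAE = 6 / 3 = 2.00

2.00


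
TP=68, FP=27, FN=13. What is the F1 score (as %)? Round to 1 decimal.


Precision = TP / (TP + FP) = 68 / 95 = 0.7158
Recall = TP / (TP + FN) = 68 / 81 = 0.8395
F1 = 2 * P * R / (P + R)
= 2 * 0.7158 * 0.8395 / (0.7158 + 0.8395)
= 1.2018 / 1.5553
= 0.7727
As percentage: 77.3%

77.3


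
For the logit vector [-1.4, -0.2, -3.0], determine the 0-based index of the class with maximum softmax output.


Softmax is a monotonic transformation, so it preserves the argmax.
We need to find the index of the maximum logit.
Index 0: -1.4
Index 1: -0.2
Index 2: -3.0
Maximum logit = -0.2 at index 1

1


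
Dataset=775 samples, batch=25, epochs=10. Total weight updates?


Iterations per epoch = 775 / 25 = 31
Total updates = iterations_per_epoch * epochs
= 31 * 10
= 310

310


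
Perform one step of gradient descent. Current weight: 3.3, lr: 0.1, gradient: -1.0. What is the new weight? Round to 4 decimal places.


w_new = w_old - lr * gradient
= 3.3 - 0.1 * -1.0
= 3.3 - (-0.1)
= 3.4000

3.4000


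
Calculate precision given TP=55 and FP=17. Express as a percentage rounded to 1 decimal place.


Precision = TP / (TP + FP) * 100
= 55 / (55 + 17)
= 55 / 72
= 0.7639
= 76.4%

76.4


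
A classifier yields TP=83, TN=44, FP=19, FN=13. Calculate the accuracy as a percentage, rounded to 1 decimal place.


Accuracy = (TP + TN) / (TP + TN + FP + FN) * 100
= (83 + 44) / (83 + 44 + 19 + 13)
= 127 / 159
= 0.7987
= 79.9%

79.9


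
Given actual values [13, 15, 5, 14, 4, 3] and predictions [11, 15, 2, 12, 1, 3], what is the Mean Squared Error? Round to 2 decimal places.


Differences: [2, 0, 3, 2, 3, 0]
Squared errors: [4, 0, 9, 4, 9, 0]
Sum of squared errors = 26
MSE = 26 / 6 = 4.33

4.33


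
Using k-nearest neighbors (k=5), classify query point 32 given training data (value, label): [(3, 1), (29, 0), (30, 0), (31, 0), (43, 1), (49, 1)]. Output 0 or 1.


Distances from query 32:
Point 31 (class 0): distance = 1
Point 30 (class 0): distance = 2
Point 29 (class 0): distance = 3
Point 43 (class 1): distance = 11
Point 49 (class 1): distance = 17
K=5 nearest neighbors: classes = [0, 0, 0, 1, 1]
Votes for class 1: 2 / 5
Majority vote => class 0

0


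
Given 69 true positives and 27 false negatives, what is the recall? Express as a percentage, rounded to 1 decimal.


Recall = TP / (TP + FN) * 100
= 69 / (69 + 27)
= 69 / 96
= 0.7188
= 71.9%

71.9


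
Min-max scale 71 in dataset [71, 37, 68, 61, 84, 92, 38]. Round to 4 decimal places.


Min = 37, Max = 92
Range = 92 - 37 = 55
Scaled = (x - min) / (max - min)
= (71 - 37) / 55
= 34 / 55
= 0.6182

0.6182


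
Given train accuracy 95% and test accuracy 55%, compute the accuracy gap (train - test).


Gap = train_accuracy - test_accuracy
= 95 - 55
= 40%
This large gap strongly indicates overfitting.

40


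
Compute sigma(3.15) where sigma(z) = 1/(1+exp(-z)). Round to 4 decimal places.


sigmoid(z) = 1 / (1 + exp(-z))
exp(-(3.15)) = exp(-3.15) = 0.0429
1 + 0.0429 = 1.0429
1 / 1.0429 = 0.9589

0.9589


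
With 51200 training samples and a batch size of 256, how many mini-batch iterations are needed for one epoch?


Iterations per epoch = dataset_size / batch_size
= 51200 / 256
= 200

200


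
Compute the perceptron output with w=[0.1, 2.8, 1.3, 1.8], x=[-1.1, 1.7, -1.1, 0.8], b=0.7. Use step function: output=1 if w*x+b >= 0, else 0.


z = w . x + b
= 0.1*-1.1 + 2.8*1.7 + 1.3*-1.1 + 1.8*0.8 + 0.7
= -0.11 + 4.76 + -1.43 + 1.44 + 0.7
= 4.66 + 0.7
= 5.36
Since z = 5.36 >= 0, output = 1

1


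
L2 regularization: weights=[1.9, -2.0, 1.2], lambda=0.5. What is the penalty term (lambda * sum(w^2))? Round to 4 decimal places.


Squaring each weight:
1.9^2 = 3.61
(-2.0)^2 = 4.0
1.2^2 = 1.44
Sum of squares = 9.05
Penalty = 0.5 * 9.05 = 4.5250

4.5250


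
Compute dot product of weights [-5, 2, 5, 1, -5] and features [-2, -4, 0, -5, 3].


Element-wise products:
-5 * -2 = 10
2 * -4 = -8
5 * 0 = 0
1 * -5 = -5
-5 * 3 = -15
Sum = 10 + -8 + 0 + -5 + -15
= -18

-18


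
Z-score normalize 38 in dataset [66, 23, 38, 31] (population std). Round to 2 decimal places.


Mean = (66 + 23 + 38 + 31) / 4 = 39.5
Variance = sum((x_i - mean)^2) / n = 262.25
Std = sqrt(262.25) = 16.1941
Z = (x - mean) / std
= (38 - 39.5) / 16.1941
= -1.5 / 16.1941
= -0.09

-0.09


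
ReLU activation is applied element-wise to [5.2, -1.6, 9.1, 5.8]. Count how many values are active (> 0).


ReLU(x) = max(0, x) for each element:
ReLU(5.2) = 5.2
ReLU(-1.6) = 0
ReLU(9.1) = 9.1
ReLU(5.8) = 5.8
Active neurons (>0): 3

3


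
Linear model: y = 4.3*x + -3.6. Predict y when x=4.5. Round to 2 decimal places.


y = 4.3 * 4.5 + (-3.6)
= 19.35 + (-3.6)
= 15.75

15.75


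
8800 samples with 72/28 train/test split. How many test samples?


Train samples = 8800 * 72% = 6336
Test samples = 8800 - 6336
= 2464

2464


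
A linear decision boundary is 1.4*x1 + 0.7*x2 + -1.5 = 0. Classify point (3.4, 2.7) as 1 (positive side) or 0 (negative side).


Compute 1.4 * 3.4 + 0.7 * 2.7 + -1.5
= 4.76 + 1.89 + -1.5
= 5.15
Since 5.15 >= 0, the point is on the positive side.

1


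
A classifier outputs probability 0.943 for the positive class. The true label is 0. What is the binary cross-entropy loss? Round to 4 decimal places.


For y=0: Loss = -log(1-p)
= -log(1 - 0.943)
= -log(0.057)
= -(-2.8647)
= 2.8647

2.8647


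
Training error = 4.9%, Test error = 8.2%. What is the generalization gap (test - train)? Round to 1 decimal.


Generalization gap = test_error - train_error
= 8.2 - 4.9
= 3.3%
A moderate gap.

3.3


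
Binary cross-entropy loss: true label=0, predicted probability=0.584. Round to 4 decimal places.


For y=0: Loss = -log(1-p)
= -log(1 - 0.584)
= -log(0.416)
= -(-0.8771)
= 0.8771

0.8771


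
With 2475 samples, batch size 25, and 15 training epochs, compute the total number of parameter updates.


Iterations per epoch = 2475 / 25 = 99
Total updates = iterations_per_epoch * epochs
= 99 * 15
= 1485

1485


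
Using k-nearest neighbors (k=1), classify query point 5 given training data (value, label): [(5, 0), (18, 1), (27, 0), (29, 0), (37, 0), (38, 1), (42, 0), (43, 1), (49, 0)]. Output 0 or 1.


Distances from query 5:
Point 5 (class 0): distance = 0
K=1 nearest neighbors: classes = [0]
Votes for class 1: 0 / 1
Majority vote => class 0

0


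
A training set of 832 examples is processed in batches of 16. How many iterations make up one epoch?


Iterations per epoch = dataset_size / batch_size
= 832 / 16
= 52

52


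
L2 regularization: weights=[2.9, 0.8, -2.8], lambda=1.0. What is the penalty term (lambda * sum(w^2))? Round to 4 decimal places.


Squaring each weight:
2.9^2 = 8.41
0.8^2 = 0.64
(-2.8)^2 = 7.84
Sum of squares = 16.89
Penalty = 1.0 * 16.89 = 16.8900

16.8900


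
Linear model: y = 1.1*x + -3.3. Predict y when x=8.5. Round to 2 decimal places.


y = 1.1 * 8.5 + (-3.3)
= 9.35 + (-3.3)
= 6.05

6.05


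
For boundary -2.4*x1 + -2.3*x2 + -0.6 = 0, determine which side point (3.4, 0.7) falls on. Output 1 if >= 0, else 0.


Compute -2.4 * 3.4 + -2.3 * 0.7 + -0.6
= -8.16 + -1.61 + -0.6
= -10.37
Since -10.37 < 0, the point is on the negative side.

0


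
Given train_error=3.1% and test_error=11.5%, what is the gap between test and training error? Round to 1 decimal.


Generalization gap = test_error - train_error
= 11.5 - 3.1
= 8.4%
A moderate gap.

8.4


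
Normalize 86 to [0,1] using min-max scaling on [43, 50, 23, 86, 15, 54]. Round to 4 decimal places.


Min = 15, Max = 86
Range = 86 - 15 = 71
Scaled = (x - min) / (max - min)
= (86 - 15) / 71
= 71 / 71
= 1.0000

1.0000


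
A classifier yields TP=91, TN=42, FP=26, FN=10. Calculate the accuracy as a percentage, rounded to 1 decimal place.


Accuracy = (TP + TN) / (TP + TN + FP + FN) * 100
= (91 + 42) / (91 + 42 + 26 + 10)
= 133 / 169
= 0.787
= 78.7%

78.7
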